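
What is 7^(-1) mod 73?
21

gcd(7, 73) = 1, so the inverse exists.
Extended Euclidean algorithm on (73, 7):
73 = 10 × 7 + 3  ⟹  3 = (1)·73 + (-10)·7
7 = 2 × 3 + 1  ⟹  1 = (-2)·73 + (21)·7
So (21)·7 ≡ 1 (mod 73), i.e. 7^(-1) ≡ 21 (mod 73).
Check: 7 × 21 = 147 ≡ 1 (mod 73)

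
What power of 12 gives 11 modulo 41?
9

Baby-step giant-step with step n = ⌈√41⌉ = 7.
Baby steps 12^j mod 41 (j:value) for j=0..6: 0:1, 1:12, 2:21, 3:6, 4:31, 5:3, 6:36.
Giant-step multiplier: 12^(-7) ≡ 12^(40-7) = 12^33 ≡ 28 (mod 41).
Giant steps γ_i = 11·28^i mod 41: γ_0=11, γ_1=21 (in table at j=2).
x = i·n + j = 1·7 + 2 = 9.
Check: 12^9 ≡ 11 (mod 41).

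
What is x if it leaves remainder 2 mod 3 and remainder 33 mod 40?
113

Using Chinese Remainder Theorem:
M = 3 × 40 = 120
M1 = 40, M2 = 3
y1 = 40^(-1) mod 3 = 1
y2 = 3^(-1) mod 40 = 27
x = (2×40×1 + 33×3×27) mod 120 = 113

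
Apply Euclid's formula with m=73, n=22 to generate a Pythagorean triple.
(4845, 3212, 5813)

Euclid's formula: a = m² - n², b = 2mn, c = m² + n²
m = 73, n = 22
a = 73² - 22² = 5329 - 484 = 4845
b = 2 × 73 × 22 = 3212
c = 73² + 22² = 5329 + 484 = 5813
Verification: 4845² + 3212² = 23474025 + 10316944 = 33790969 = 5813² ✓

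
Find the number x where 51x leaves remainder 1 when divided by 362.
71

gcd(51, 362) = 1, so the inverse exists.
Extended Euclidean algorithm on (362, 51):
362 = 7 × 51 + 5  ⟹  5 = (1)·362 + (-7)·51
51 = 10 × 5 + 1  ⟹  1 = (-10)·362 + (71)·51
So (71)·51 ≡ 1 (mod 362), i.e. 51^(-1) ≡ 71 (mod 362).
Check: 51 × 71 = 3621 ≡ 1 (mod 362)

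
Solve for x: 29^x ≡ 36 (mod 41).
6

Baby-step giant-step with step n = ⌈√41⌉ = 7.
Baby steps 29^j mod 41 (j:value) for j=0..6: 0:1, 1:29, 2:21, 3:35, 4:31, 5:38, 6:36.
h = 36 is already in the table at j=6, so x = 6.
Check: 29^6 ≡ 36 (mod 41).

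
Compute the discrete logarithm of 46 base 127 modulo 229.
118

Baby-step giant-step with step n = ⌈√229⌉ = 16.
Baby steps 127^j mod 229 (j:value) for j=0..15: 0:1, 1:127, 2:99, 3:207, 4:183, 5:112, 6:26, 7:96, 8:55, 9:115, 10:178, 11:164, 12:218, 13:206, 14:56, 15:13.
Giant-step multiplier: 127^(-16) ≡ 127^(228-16) = 127^212 ≡ 167 (mod 229).
Giant steps γ_i = 46·167^i mod 229: γ_0=46, γ_1=125, γ_2=36, γ_3=58, γ_4=68, γ_5=135, γ_6=103, γ_7=26 (in table at j=6).
x = i·n + j = 7·16 + 6 = 118.
Check: 127^118 ≡ 46 (mod 229).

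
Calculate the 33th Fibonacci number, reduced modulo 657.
430

Matrix identity: Q^n = [[F_(n+1), F_n], [F_n, F_(n-1)]] with Q = [[1,1],[1,0]].
n = 33 = 100001₂. Square-and-multiply, entries mod 657:
Q^1 = [[1,1],[1,0]]
Q^2 = (Q^1)² = [[2,1],[1,1]]
Q^4 = (Q^2)² = [[5,3],[3,2]]
Q^8 = (Q^4)² = [[34,21],[21,13]]
Q^16 = (Q^8)² = [[283,330],[330,610]]
Q^33 = (Q^16)²·Q = [[127,430],[430,354]]
F_33 mod 657 = Q^33[0][1] = 430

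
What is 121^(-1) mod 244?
121

gcd(121, 244) = 1, so the inverse exists.
Extended Euclidean algorithm on (244, 121):
244 = 2 × 121 + 2  ⟹  2 = (1)·244 + (-2)·121
121 = 60 × 2 + 1  ⟹  1 = (-60)·244 + (121)·121
So (121)·121 ≡ 1 (mod 244), i.e. 121^(-1) ≡ 121 (mod 244).
Check: 121 × 121 = 14641 ≡ 1 (mod 244)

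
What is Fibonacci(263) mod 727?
140

Matrix identity: Q^n = [[F_(n+1), F_n], [F_n, F_(n-1)]] with Q = [[1,1],[1,0]].
n = 263 = 100000111₂. Square-and-multiply, entries mod 727:
Q^1 = [[1,1],[1,0]]
Q^2 = (Q^1)² = [[2,1],[1,1]]
Q^4 = (Q^2)² = [[5,3],[3,2]]
Q^8 = (Q^4)² = [[34,21],[21,13]]
Q^16 = (Q^8)² = [[143,260],[260,610]]
Q^32 = (Q^16)² = [[82,217],[217,592]]
Q^65 = (Q^32)²·Q = [[146,15],[15,131]]
Q^131 = (Q^65)²·Q = [[251,458],[458,520]]
Q^263 = (Q^131)²·Q = [[663,140],[140,523]]
F_263 mod 727 = Q^263[0][1] = 140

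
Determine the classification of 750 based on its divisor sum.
abundant

Proper divisors of 750: sum = 1 + 2 + 3 + 5 + 6 + 10 + 15 + 25 + 30 + 50 + 75 + 125 + 150 + 250 + 375 = 1122
Since 1122 > 750, 750 is abundant.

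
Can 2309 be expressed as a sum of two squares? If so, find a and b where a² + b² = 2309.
10² + 47² (a=10, b=47)

Factorization: 2309 = 2309
By Fermat: n is sum of two squares iff every prime p ≡ 3 (mod 4) appears to even power.
All primes ≡ 3 (mod 4) appear to even power.
Search a = 0, 1, 2, … for 2309 - a² a perfect square: first hit at a = 10: 2309 - 100 = 2209 = 47².
2309 = 10² + 47² = 100 + 2209 ✓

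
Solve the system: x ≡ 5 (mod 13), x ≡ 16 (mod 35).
226

Using Chinese Remainder Theorem:
M = 13 × 35 = 455
M1 = 35, M2 = 13
y1 = 35^(-1) mod 13 = 3
y2 = 13^(-1) mod 35 = 27
x = (5×35×3 + 16×13×27) mod 455 = 226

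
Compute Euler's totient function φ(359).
358

359 = 359
φ(n) = n × ∏(1 - 1/p) for each prime p dividing n
φ(359) = 359 × (1 - 1/359) = 358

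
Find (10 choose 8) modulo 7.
3

Using Lucas' theorem:
Write n=10 and k=8 in base 7:
n in base 7: [1, 3]
k in base 7: [1, 1]
C(10,8) mod 7 = ∏ C(n_i, k_i) mod 7
Digit binomials (mod 7): C(1,1) = 1; C(3,1) = 3
Product: 1 × 3 = 3 ≡ 3 (mod 7)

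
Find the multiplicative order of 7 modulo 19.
3

19 is prime, so ord(7) divides φ(19) = 18.
Divisors of 18: 1, 2, 3, 6, 9, 18.
Repeated squaring: 7^1 ≡ 7, 7^2 ≡ 11, 7^4 ≡ 7, 7^8 ≡ 11, 7^16 ≡ 7 (mod 19).
Test 7^d mod 19 for each divisor d in increasing order:
7^1 ≡ 7
7^2 ≡ 11
7^3 = 7^2·7^1 ≡ 1  ← first divisor giving 1
The order is 3.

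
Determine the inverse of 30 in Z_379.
139

gcd(30, 379) = 1, so the inverse exists.
Extended Euclidean algorithm on (379, 30):
379 = 12 × 30 + 19  ⟹  19 = (1)·379 + (-12)·30
30 = 1 × 19 + 11  ⟹  11 = (-1)·379 + (13)·30
19 = 1 × 11 + 8  ⟹  8 = (2)·379 + (-25)·30
11 = 1 × 8 + 3  ⟹  3 = (-3)·379 + (38)·30
8 = 2 × 3 + 2  ⟹  2 = (8)·379 + (-101)·30
3 = 1 × 2 + 1  ⟹  1 = (-11)·379 + (139)·30
So (139)·30 ≡ 1 (mod 379), i.e. 30^(-1) ≡ 139 (mod 379).
Check: 30 × 139 = 4170 ≡ 1 (mod 379)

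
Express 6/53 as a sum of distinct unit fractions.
1/9 + 1/477

Greedy algorithm:
6/53: ceiling(53/6) = 9, use 1/9
1/477: ceiling(477/1) = 477, use 1/477
Result: 6/53 = 1/9 + 1/477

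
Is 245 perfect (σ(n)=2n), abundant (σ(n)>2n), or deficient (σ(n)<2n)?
deficient

Proper divisors of 245: sum = 1 + 5 + 7 + 35 + 49 = 97
Since 97 < 245, 245 is deficient.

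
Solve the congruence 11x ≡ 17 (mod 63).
x ≡ 13 (mod 63)

gcd(11, 63) = 1, which divides 17, so solutions exist.
Find 11^(-1) mod 63 by the extended Euclidean algorithm:
63 = 5 × 11 + 8  ⟹  8 = (1)·63 + (-5)·11
11 = 1 × 8 + 3  ⟹  3 = (-1)·63 + (6)·11
8 = 2 × 3 + 2  ⟹  2 = (3)·63 + (-17)·11
3 = 1 × 2 + 1  ⟹  1 = (-4)·63 + (23)·11
So (23)·11 ≡ 1 (mod 63), i.e. 11^(-1) ≡ 23 (mod 63).
x ≡ 23 × 17 = 391 ≡ 13 (mod 63).
Check: 11 × 13 = 143 ≡ 17 (mod 63).
Unique solution: x ≡ 13 (mod 63)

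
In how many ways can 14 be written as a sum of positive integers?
135

p(n) counts ways to write n as a sum of positive integers (order ignored).
Euler's pentagonal recurrence: p(k) = p(k-1) + p(k-2) - p(k-5) - p(k-7) + p(k-12) + p(k-15) - ... (offsets j(3j∓1)/2, signs ++--, p(0)=1, p(<0)=0).
DP table for k = 0..13: p(0)=1, p(1)=1, p(2)=2, p(3)=3, p(4)=5, p(5)=7, p(6)=11, p(7)=15, p(8)=22, p(9)=30, p(10)=42, p(11)=56, p(12)=77, p(13)=101.
Final step: p(14) = p(13) + p(12) - p(9) - p(7) + p(2)
= 101 + 77 - 30 - 15 + 2
= 135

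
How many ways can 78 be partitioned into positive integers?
12132164

p(n) counts ways to write n as a sum of positive integers (order ignored).
Euler's pentagonal recurrence: p(k) = p(k-1) + p(k-2) - p(k-5) - p(k-7) + p(k-12) + p(k-15) - ... (offsets j(3j∓1)/2, signs ++--, p(0)=1, p(<0)=0).
DP table for k = 0..77: p(0)=1, p(1)=1, p(2)=2, p(3)=3, p(4)=5, p(5)=7, p(6)=11, p(7)=15, p(8)=22, p(9)=30, p(10)=42, p(11)=56, p(12)=77, p(13)=101, p(14)=135, p(15)=176, p(16)=231, p(17)=297, p(18)=385, p(19)=490, p(20)=627, p(21)=792, p(22)=1002, p(23)=1255, p(24)=1575, p(25)=1958, p(26)=2436, p(27)=3010, p(28)=3718, p(29)=4565, p(30)=5604, p(31)=6842, p(32)=8349, p(33)=10143, p(34)=12310, p(35)=14883, p(36)=17977, p(37)=21637, p(38)=26015, p(39)=31185, p(40)=37338, p(41)=44583, p(42)=53174, p(43)=63261, p(44)=75175, p(45)=89134, p(46)=105558, p(47)=124754, p(48)=147273, p(49)=173525, p(50)=204226, p(51)=239943, p(52)=281589, p(53)=329931, p(54)=386155, p(55)=451276, p(56)=526823, p(57)=614154, p(58)=715220, p(59)=831820, p(60)=966467, p(61)=1121505, p(62)=1300156, p(63)=1505499, p(64)=1741630, p(65)=2012558, p(66)=2323520, p(67)=2679689, p(68)=3087735, p(69)=3554345, p(70)=4087968, p(71)=4697205, p(72)=5392783, p(73)=6185689, p(74)=7089500, p(75)=8118264, p(76)=9289091, p(77)=10619863.
Final step: p(78) = p(77) + p(76) - p(73) - p(71) + p(66) + p(63) - p(56) - p(52) + p(43) + p(38) - p(27) - p(21) + p(8) + p(1)
= 10619863 + 9289091 - 6185689 - 4697205 + 2323520 + 1505499 - 526823 - 281589 + 63261 + 26015 - 3010 - 792 + 22 + 1
= 12132164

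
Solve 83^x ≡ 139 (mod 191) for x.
85

Baby-step giant-step with step n = ⌈√191⌉ = 14.
Baby steps 83^j mod 191 (j:value) for j=0..13: 0:1, 1:83, 2:13, 3:124, 4:169, 5:84, 6:96, 7:137, 8:102, 9:62, 10:180, 11:42, 12:48, 13:164.
Giant-step multiplier: 83^(-14) ≡ 83^(190-14) = 83^176 ≡ 15 (mod 191).
Giant steps γ_i = 139·15^i mod 191: γ_0=139, γ_1=175, γ_2=142, γ_3=29, γ_4=53, γ_5=31, γ_6=83 (in table at j=1).
x = i·n + j = 6·14 + 1 = 85.
Check: 83^85 ≡ 139 (mod 191).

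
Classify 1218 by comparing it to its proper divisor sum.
abundant

Proper divisors of 1218: sum = 1 + 2 + 3 + 6 + 7 + 14 + 21 + 29 + 42 + 58 + 87 + 174 + 203 + 406 + 609 = 1662
Since 1662 > 1218, 1218 is abundant.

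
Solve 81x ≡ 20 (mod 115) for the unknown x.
x ≡ 40 (mod 115)

gcd(81, 115) = 1, which divides 20, so solutions exist.
Find 81^(-1) mod 115 by the extended Euclidean algorithm:
115 = 1 × 81 + 34  ⟹  34 = (1)·115 + (-1)·81
81 = 2 × 34 + 13  ⟹  13 = (-2)·115 + (3)·81
34 = 2 × 13 + 8  ⟹  8 = (5)·115 + (-7)·81
13 = 1 × 8 + 5  ⟹  5 = (-7)·115 + (10)·81
8 = 1 × 5 + 3  ⟹  3 = (12)·115 + (-17)·81
5 = 1 × 3 + 2  ⟹  2 = (-19)·115 + (27)·81
3 = 1 × 2 + 1  ⟹  1 = (31)·115 + (-44)·81
So (-44)·81 ≡ 1 (mod 115), i.e. 81^(-1) ≡ -44 ≡ 71 (mod 115).
x ≡ 71 × 20 = 1420 ≡ 40 (mod 115).
Check: 81 × 40 = 3240 ≡ 20 (mod 115).
Unique solution: x ≡ 40 (mod 115)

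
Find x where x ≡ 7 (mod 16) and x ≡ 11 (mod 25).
311

Using Chinese Remainder Theorem:
M = 16 × 25 = 400
M1 = 25, M2 = 16
y1 = 25^(-1) mod 16 = 9
y2 = 16^(-1) mod 25 = 11
x = (7×25×9 + 11×16×11) mod 400 = 311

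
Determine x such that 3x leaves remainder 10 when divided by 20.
x ≡ 10 (mod 20)

gcd(3, 20) = 1, which divides 10, so solutions exist.
Find 3^(-1) mod 20 by the extended Euclidean algorithm:
20 = 6 × 3 + 2  ⟹  2 = (1)·20 + (-6)·3
3 = 1 × 2 + 1  ⟹  1 = (-1)·20 + (7)·3
So (7)·3 ≡ 1 (mod 20), i.e. 3^(-1) ≡ 7 (mod 20).
x ≡ 7 × 10 = 70 ≡ 10 (mod 20).
Check: 3 × 10 = 30 ≡ 10 (mod 20).
Unique solution: x ≡ 10 (mod 20)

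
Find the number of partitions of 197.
3068829878530

p(n) counts ways to write n as a sum of positive integers (order ignored).
Euler's pentagonal recurrence: p(k) = p(k-1) + p(k-2) - p(k-5) - p(k-7) + p(k-12) + p(k-15) - ... (offsets j(3j∓1)/2, signs ++--, p(0)=1, p(<0)=0).
DP table for k = 0..196: p(0)=1, p(1)=1, p(2)=2, p(3)=3, p(4)=5, p(5)=7, p(6)=11, p(7)=15, p(8)=22, p(9)=30, p(10)=42, p(11)=56, p(12)=77, p(13)=101, p(14)=135, p(15)=176, p(16)=231, p(17)=297, p(18)=385, p(19)=490, p(20)=627, p(21)=792, p(22)=1002, p(23)=1255, p(24)=1575, p(25)=1958, p(26)=2436, p(27)=3010, p(28)=3718, p(29)=4565, p(30)=5604, p(31)=6842, p(32)=8349, p(33)=10143, p(34)=12310, p(35)=14883, p(36)=17977, p(37)=21637, p(38)=26015, p(39)=31185, p(40)=37338, p(41)=44583, p(42)=53174, p(43)=63261, p(44)=75175, p(45)=89134, p(46)=105558, p(47)=124754, p(48)=147273, p(49)=173525, p(50)=204226, p(51)=239943, p(52)=281589, p(53)=329931, p(54)=386155, p(55)=451276, p(56)=526823, p(57)=614154, p(58)=715220, p(59)=831820, p(60)=966467, p(61)=1121505, p(62)=1300156, p(63)=1505499, p(64)=1741630, p(65)=2012558, p(66)=2323520, p(67)=2679689, p(68)=3087735, p(69)=3554345, p(70)=4087968, p(71)=4697205, p(72)=5392783, p(73)=6185689, p(74)=7089500, p(75)=8118264, p(76)=9289091, p(77)=10619863, p(78)=12132164, p(79)=13848650, p(80)=15796476, p(81)=18004327, p(82)=20506255, p(83)=23338469, p(84)=26543660, p(85)=30167357, p(86)=34262962, p(87)=38887673, p(88)=44108109, p(89)=49995925, p(90)=56634173, p(91)=64112359, p(92)=72533807, p(93)=82010177, p(94)=92669720, p(95)=104651419, p(96)=118114304, p(97)=133230930, p(98)=150198136, p(99)=169229875, p(100)=190569292, p(101)=214481126, p(102)=241265379, p(103)=271248950, p(104)=304801365, p(105)=342325709, p(106)=384276336, p(107)=431149389, p(108)=483502844, p(109)=541946240, p(110)=607163746, p(111)=679903203, p(112)=761002156, p(113)=851376628, p(114)=952050665, p(115)=1064144451, p(116)=1188908248, p(117)=1327710076, p(118)=1482074143, p(119)=1653668665, p(120)=1844349560, p(121)=2056148051, p(122)=2291320912, p(123)=2552338241, p(124)=2841940500, p(125)=3163127352, p(126)=3519222692, p(127)=3913864295, p(128)=4351078600, p(129)=4835271870, p(130)=5371315400, p(131)=5964539504, p(132)=6620830889, p(133)=7346629512, p(134)=8149040695, p(135)=9035836076, p(136)=10015581680, p(137)=11097645016, p(138)=12292341831, p(139)=13610949895, p(140)=15065878135, p(141)=16670689208, p(142)=18440293320, p(143)=20390982757, p(144)=22540654445, p(145)=24908858009, p(146)=27517052599, p(147)=30388671978, p(148)=33549419497, p(149)=37027355200, p(150)=40853235313, p(151)=45060624582, p(152)=49686288421, p(153)=54770336324, p(154)=60356673280, p(155)=66493182097, p(156)=73232243759, p(157)=80630964769, p(158)=88751778802, p(159)=97662728555, p(160)=107438159466, p(161)=118159068427, p(162)=129913904637, p(163)=142798995930, p(164)=156919475295, p(165)=172389800255, p(166)=189334822579, p(167)=207890420102, p(168)=228204732751, p(169)=250438925115, p(170)=274768617130, p(171)=301384802048, p(172)=330495499613, p(173)=362326859895, p(174)=397125074750, p(175)=435157697830, p(176)=476715857290, p(177)=522115831195, p(178)=571701605655, p(179)=625846753120, p(180)=684957390936, p(181)=749474411781, p(182)=819876908323, p(183)=896684817527, p(184)=980462880430, p(185)=1071823774337, p(186)=1171432692373, p(187)=1280011042268, p(188)=1398341745571, p(189)=1527273599625, p(190)=1667727404093, p(191)=1820701100652, p(192)=1987276856363, p(193)=2168627105469, p(194)=2366022741845, p(195)=2580840212973, p(196)=2814570987591.
Final step: p(197) = p(196) + p(195) - p(192) - p(190) + p(185) + p(182) - p(175) - p(171) + p(162) + p(157) - p(146) - p(140) + p(127) + p(120) - p(105) - p(97) + p(80) + p(71) - p(52) - p(42) + p(21) + p(10)
= 2814570987591 + 2580840212973 - 1987276856363 - 1667727404093 + 1071823774337 + 819876908323 - 435157697830 - 301384802048 + 129913904637 + 80630964769 - 27517052599 - 15065878135 + 3913864295 + 1844349560 - 342325709 - 133230930 + 15796476 + 4697205 - 281589 - 53174 + 792 + 42
= 3068829878530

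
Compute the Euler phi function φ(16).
8

16 = 2^4
φ(n) = n × ∏(1 - 1/p) for each prime p dividing n
φ(16) = 16 × (1 - 1/2) = 8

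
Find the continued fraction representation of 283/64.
[4; 2, 2, 1, 2, 3]

Euclidean algorithm steps:
283 = 4 × 64 + 27
64 = 2 × 27 + 10
27 = 2 × 10 + 7
10 = 1 × 7 + 3
7 = 2 × 3 + 1
3 = 3 × 1 + 0
Continued fraction: [4; 2, 2, 1, 2, 3]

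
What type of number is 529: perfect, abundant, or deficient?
deficient

Proper divisors of 529: sum = 1 + 23 = 24
Since 24 < 529, 529 is deficient.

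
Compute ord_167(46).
166

167 is prime, so ord(46) divides φ(167) = 166.
Divisors of 166: 1, 2, 83, 166.
Repeated squaring: 46^1 ≡ 46, 46^2 ≡ 112, 46^4 ≡ 19, 46^8 ≡ 27, 46^16 ≡ 61, 46^32 ≡ 47, 46^64 ≡ 38, 46^128 ≡ 108 (mod 167).
Test 46^d mod 167 for each divisor d in increasing order:
46^1 ≡ 46
46^2 ≡ 112
46^83 = 46^64·46^16·46^2·46^1 ≡ 166
46^166 = 46^128·46^32·46^4·46^2 ≡ 1  ← first divisor giving 1
The order is 166.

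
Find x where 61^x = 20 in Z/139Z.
118

Baby-step giant-step with step n = ⌈√139⌉ = 12.
Baby steps 61^j mod 139 (j:value) for j=0..11: 0:1, 1:61, 2:107, 3:133, 4:51, 5:53, 6:36, 7:111, 8:99, 9:62, 10:29, 11:101.
Giant-step multiplier: 61^(-12) ≡ 61^(138-12) = 61^126 ≡ 34 (mod 139).
Giant steps γ_i = 20·34^i mod 139: γ_0=20, γ_1=124, γ_2=46, γ_3=35, γ_4=78, γ_5=11, γ_6=96, γ_7=67, γ_8=54, γ_9=29 (in table at j=10).
x = i·n + j = 9·12 + 10 = 118.
Check: 61^118 ≡ 20 (mod 139).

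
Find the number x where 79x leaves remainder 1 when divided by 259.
200

gcd(79, 259) = 1, so the inverse exists.
Extended Euclidean algorithm on (259, 79):
259 = 3 × 79 + 22  ⟹  22 = (1)·259 + (-3)·79
79 = 3 × 22 + 13  ⟹  13 = (-3)·259 + (10)·79
22 = 1 × 13 + 9  ⟹  9 = (4)·259 + (-13)·79
13 = 1 × 9 + 4  ⟹  4 = (-7)·259 + (23)·79
9 = 2 × 4 + 1  ⟹  1 = (18)·259 + (-59)·79
So (-59)·79 ≡ 1 (mod 259), i.e. 79^(-1) ≡ -59 ≡ 200 (mod 259).
Check: 79 × 200 = 15800 ≡ 1 (mod 259)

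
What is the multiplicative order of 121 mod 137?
34

137 is prime, so ord(121) divides φ(137) = 136.
Divisors of 136: 1, 2, 4, 8, 17, 34, 68, 136.
Repeated squaring: 121^1 ≡ 121, 121^2 ≡ 119, 121^4 ≡ 50, 121^8 ≡ 34, 121^16 ≡ 60, 121^32 ≡ 38, 121^64 ≡ 74, 121^128 ≡ 133 (mod 137).
Test 121^d mod 137 for each divisor d in increasing order:
121^1 ≡ 121
121^2 ≡ 119
121^4 ≡ 50
121^8 ≡ 34
121^17 = 121^16·121^1 ≡ 136
121^34 = 121^32·121^2 ≡ 1  ← first divisor giving 1
The order is 34.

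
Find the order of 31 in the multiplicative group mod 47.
46

47 is prime, so ord(31) divides φ(47) = 46.
Divisors of 46: 1, 2, 23, 46.
Repeated squaring: 31^1 ≡ 31, 31^2 ≡ 21, 31^4 ≡ 18, 31^8 ≡ 42, 31^16 ≡ 25, 31^32 ≡ 14 (mod 47).
Test 31^d mod 47 for each divisor d in increasing order:
31^1 ≡ 31
31^2 ≡ 21
31^23 = 31^16·31^4·31^2·31^1 ≡ 46
31^46 = 31^32·31^8·31^4·31^2 ≡ 1  ← first divisor giving 1
The order is 46.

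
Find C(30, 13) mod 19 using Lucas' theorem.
0

Using Lucas' theorem:
Write n=30 and k=13 in base 19:
n in base 19: [1, 11]
k in base 19: [0, 13]
C(30,13) mod 19 = ∏ C(n_i, k_i) mod 19
Digit binomials (mod 19): C(1,0) = 1; C(11,13) = 0 (k_i > n_i)
Product: 1 × 0 = 0 ≡ 0 (mod 19)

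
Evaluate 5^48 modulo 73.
64

Repeated squaring. Binary of 48 = 110000.
5^1 ≡ 5 (mod 73); 5^2 ≡ 25 (mod 73); 5^4 ≡ 41 (mod 73); 5^8 ≡ 2 (mod 73); 5^16 ≡ 4 (mod 73); 5^32 ≡ 16 (mod 73)
5^48 = 5^16 × 5^32 ≡ 64 (mod 73)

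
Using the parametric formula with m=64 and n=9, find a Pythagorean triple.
(4015, 1152, 4177)

Euclid's formula: a = m² - n², b = 2mn, c = m² + n²
m = 64, n = 9
a = 64² - 9² = 4096 - 81 = 4015
b = 2 × 64 × 9 = 1152
c = 64² + 9² = 4096 + 81 = 4177
Verification: 4015² + 1152² = 16120225 + 1327104 = 17447329 = 4177² ✓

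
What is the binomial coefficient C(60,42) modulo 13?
3

Using Lucas' theorem:
Write n=60 and k=42 in base 13:
n in base 13: [4, 8]
k in base 13: [3, 3]
C(60,42) mod 13 = ∏ C(n_i, k_i) mod 13
Digit binomials (mod 13): C(4,3) = 4; C(8,3) = 56 ≡ 4
Product: 4 × 4 = 16 ≡ 3 (mod 13)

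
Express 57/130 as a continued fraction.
[0; 2, 3, 1, 1, 3, 2]

Euclidean algorithm steps:
57 = 0 × 130 + 57
130 = 2 × 57 + 16
57 = 3 × 16 + 9
16 = 1 × 9 + 7
9 = 1 × 7 + 2
7 = 3 × 2 + 1
2 = 2 × 1 + 0
Continued fraction: [0; 2, 3, 1, 1, 3, 2]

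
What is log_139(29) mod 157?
15

Baby-step giant-step with step n = ⌈√157⌉ = 13.
Baby steps 139^j mod 157 (j:value) for j=0..12: 0:1, 1:139, 2:10, 3:134, 4:100, 5:84, 6:58, 7:55, 8:109, 9:79, 10:148, 11:5, 12:67.
Giant-step multiplier: 139^(-13) ≡ 139^(156-13) = 139^143 ≡ 22 (mod 157).
Giant steps γ_i = 29·22^i mod 157: γ_0=29, γ_1=10 (in table at j=2).
x = i·n + j = 1·13 + 2 = 15.
Check: 139^15 ≡ 29 (mod 157).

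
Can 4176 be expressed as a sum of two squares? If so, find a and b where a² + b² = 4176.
24² + 60² (a=24, b=60)

Factorization: 4176 = 2^4 × 3^2 × 29
By Fermat: n is sum of two squares iff every prime p ≡ 3 (mod 4) appears to even power.
All primes ≡ 3 (mod 4) appear to even power.
Search a = 0, 1, 2, … for 4176 - a² a perfect square: first hit at a = 24: 4176 - 576 = 3600 = 60².
4176 = 24² + 60² = 576 + 3600 ✓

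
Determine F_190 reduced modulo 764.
191

Matrix identity: Q^n = [[F_(n+1), F_n], [F_n, F_(n-1)]] with Q = [[1,1],[1,0]].
n = 190 = 10111110₂. Square-and-multiply, entries mod 764:
Q^1 = [[1,1],[1,0]]
Q^2 = (Q^1)² = [[2,1],[1,1]]
Q^5 = (Q^2)²·Q = [[8,5],[5,3]]
Q^11 = (Q^5)²·Q = [[144,89],[89,55]]
Q^23 = (Q^11)²·Q = [[528,389],[389,139]]
Q^47 = (Q^23)²·Q = [[440,737],[737,467]]
Q^95 = (Q^47)²·Q = [[232,273],[273,723]]
Q^190 = (Q^95)² = [[1,191],[191,574]]
F_190 mod 764 = Q^190[0][1] = 191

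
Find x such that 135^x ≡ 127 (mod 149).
52

Baby-step giant-step with step n = ⌈√149⌉ = 13.
Baby steps 135^j mod 149 (j:value) for j=0..12: 0:1, 1:135, 2:47, 3:87, 4:123, 5:66, 6:119, 7:122, 8:80, 9:72, 10:35, 11:106, 12:6.
Giant-step multiplier: 135^(-13) ≡ 135^(148-13) = 135^135 ≡ 94 (mod 149).
Giant steps γ_i = 127·94^i mod 149: γ_0=127, γ_1=18, γ_2=53, γ_3=65, γ_4=1 (in table at j=0).
x = i·n + j = 4·13 + 0 = 52.
Check: 135^52 ≡ 127 (mod 149).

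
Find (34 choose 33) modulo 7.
6

Using Lucas' theorem:
Write n=34 and k=33 in base 7:
n in base 7: [4, 6]
k in base 7: [4, 5]
C(34,33) mod 7 = ∏ C(n_i, k_i) mod 7
Digit binomials (mod 7): C(4,4) = 1; C(6,5) = 6
Product: 1 × 6 = 6 ≡ 6 (mod 7)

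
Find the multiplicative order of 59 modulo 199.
66

199 is prime, so ord(59) divides φ(199) = 198.
Divisors of 198: 1, 2, 3, 6, 9, 11, 18, 22, 33, 66, 99, 198.
Repeated squaring: 59^1 ≡ 59, 59^2 ≡ 98, 59^4 ≡ 52, 59^8 ≡ 117, 59^16 ≡ 157, 59^32 ≡ 172, 59^64 ≡ 132, 59^128 ≡ 111 (mod 199).
Test 59^d mod 199 for each divisor d in increasing order:
59^1 ≡ 59
59^2 ≡ 98
59^3 = 59^2·59^1 ≡ 11
59^6 = 59^4·59^2 ≡ 121
59^9 = 59^8·59^1 ≡ 137
59^11 = 59^8·59^2·59^1 ≡ 93
59^18 = 59^16·59^2 ≡ 63
59^22 = 59^16·59^4·59^2 ≡ 92
59^33 = 59^32·59^1 ≡ 198
59^66 = 59^64·59^2 ≡ 1  ← first divisor giving 1
The order is 66.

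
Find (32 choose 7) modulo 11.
10

Using Lucas' theorem:
Write n=32 and k=7 in base 11:
n in base 11: [2, 10]
k in base 11: [0, 7]
C(32,7) mod 11 = ∏ C(n_i, k_i) mod 11
Digit binomials (mod 11): C(2,0) = 1; C(10,7) = 120 ≡ 10
Product: 1 × 10 = 10 ≡ 10 (mod 11)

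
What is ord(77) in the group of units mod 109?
36

109 is prime, so ord(77) divides φ(109) = 108.
Divisors of 108: 1, 2, 3, 4, 6, 9, 12, 18, 27, 36, 54, 108.
Repeated squaring: 77^1 ≡ 77, 77^2 ≡ 43, 77^4 ≡ 105, 77^8 ≡ 16, 77^16 ≡ 38, 77^32 ≡ 27, 77^64 ≡ 75 (mod 109).
Test 77^d mod 109 for each divisor d in increasing order:
77^1 ≡ 77
77^2 ≡ 43
77^3 = 77^2·77^1 ≡ 41
77^4 ≡ 105
77^6 = 77^4·77^2 ≡ 46
77^9 = 77^8·77^1 ≡ 33
77^12 = 77^8·77^4 ≡ 45
77^18 = 77^16·77^2 ≡ 108
77^27 = 77^16·77^8·77^2·77^1 ≡ 76
77^36 = 77^32·77^4 ≡ 1  ← first divisor giving 1
The order is 36.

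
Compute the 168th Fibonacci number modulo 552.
0

Matrix identity: Q^n = [[F_(n+1), F_n], [F_n, F_(n-1)]] with Q = [[1,1],[1,0]].
n = 168 = 10101000₂. Square-and-multiply, entries mod 552:
Q^1 = [[1,1],[1,0]]
Q^2 = (Q^1)² = [[2,1],[1,1]]
Q^5 = (Q^2)²·Q = [[8,5],[5,3]]
Q^10 = (Q^5)² = [[89,55],[55,34]]
Q^21 = (Q^10)²·Q = [[47,458],[458,141]]
Q^42 = (Q^21)² = [[5,544],[544,13]]
Q^84 = (Q^42)² = [[89,408],[408,233]]
Q^168 = (Q^84)² = [[505,0],[0,505]]
F_168 mod 552 = Q^168[0][1] = 0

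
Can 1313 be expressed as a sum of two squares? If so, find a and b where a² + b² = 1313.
17² + 32² (a=17, b=32)

Factorization: 1313 = 13 × 101
By Fermat: n is sum of two squares iff every prime p ≡ 3 (mod 4) appears to even power.
All primes ≡ 3 (mod 4) appear to even power.
Search a = 0, 1, 2, … for 1313 - a² a perfect square: first hit at a = 17: 1313 - 289 = 1024 = 32².
1313 = 17² + 32² = 289 + 1024 ✓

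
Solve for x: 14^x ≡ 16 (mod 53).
28

Baby-step giant-step with step n = ⌈√53⌉ = 8.
Baby steps 14^j mod 53 (j:value) for j=0..7: 0:1, 1:14, 2:37, 3:41, 4:44, 5:33, 6:38, 7:2.
Giant-step multiplier: 14^(-8) ≡ 14^(52-8) = 14^44 ≡ 36 (mod 53).
Giant steps γ_i = 16·36^i mod 53: γ_0=16, γ_1=46, γ_2=13, γ_3=44 (in table at j=4).
x = i·n + j = 3·8 + 4 = 28.
Check: 14^28 ≡ 16 (mod 53).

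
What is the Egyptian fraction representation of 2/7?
1/4 + 1/28

Greedy algorithm:
2/7: ceiling(7/2) = 4, use 1/4
1/28: ceiling(28/1) = 28, use 1/28
Result: 2/7 = 1/4 + 1/28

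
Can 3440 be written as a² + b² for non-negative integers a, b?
Not possible

Factorization: 3440 = 2^4 × 5 × 43
By Fermat: n is sum of two squares iff every prime p ≡ 3 (mod 4) appears to even power.
Prime(s) ≡ 3 (mod 4) with odd exponent: [(43, 1)]
Therefore 3440 cannot be expressed as a² + b².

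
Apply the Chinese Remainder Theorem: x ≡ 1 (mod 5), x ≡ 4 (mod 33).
136

Using Chinese Remainder Theorem:
M = 5 × 33 = 165
M1 = 33, M2 = 5
y1 = 33^(-1) mod 5 = 2
y2 = 5^(-1) mod 33 = 20
x = (1×33×2 + 4×5×20) mod 165 = 136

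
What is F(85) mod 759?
434

Matrix identity: Q^n = [[F_(n+1), F_n], [F_n, F_(n-1)]] with Q = [[1,1],[1,0]].
n = 85 = 1010101₂. Square-and-multiply, entries mod 759:
Q^1 = [[1,1],[1,0]]
Q^2 = (Q^1)² = [[2,1],[1,1]]
Q^5 = (Q^2)²·Q = [[8,5],[5,3]]
Q^10 = (Q^5)² = [[89,55],[55,34]]
Q^21 = (Q^10)²·Q = [[254,320],[320,693]]
Q^42 = (Q^21)² = [[695,199],[199,496]]
Q^85 = (Q^42)²·Q = [[635,434],[434,201]]
F_85 mod 759 = Q^85[0][1] = 434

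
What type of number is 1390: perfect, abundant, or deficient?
deficient

Proper divisors of 1390: sum = 1 + 2 + 5 + 10 + 139 + 278 + 695 = 1130
Since 1130 < 1390, 1390 is deficient.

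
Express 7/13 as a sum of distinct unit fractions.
1/2 + 1/26

Greedy algorithm:
7/13: ceiling(13/7) = 2, use 1/2
1/26: ceiling(26/1) = 26, use 1/26
Result: 7/13 = 1/2 + 1/26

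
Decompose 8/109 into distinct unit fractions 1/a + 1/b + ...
1/14 + 1/509 + 1/776734

Greedy algorithm:
8/109: ceiling(109/8) = 14, use 1/14
3/1526: ceiling(1526/3) = 509, use 1/509
1/776734: ceiling(776734/1) = 776734, use 1/776734
Result: 8/109 = 1/14 + 1/509 + 1/776734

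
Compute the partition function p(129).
4835271870

p(n) counts ways to write n as a sum of positive integers (order ignored).
Euler's pentagonal recurrence: p(k) = p(k-1) + p(k-2) - p(k-5) - p(k-7) + p(k-12) + p(k-15) - ... (offsets j(3j∓1)/2, signs ++--, p(0)=1, p(<0)=0).
DP table for k = 0..128: p(0)=1, p(1)=1, p(2)=2, p(3)=3, p(4)=5, p(5)=7, p(6)=11, p(7)=15, p(8)=22, p(9)=30, p(10)=42, p(11)=56, p(12)=77, p(13)=101, p(14)=135, p(15)=176, p(16)=231, p(17)=297, p(18)=385, p(19)=490, p(20)=627, p(21)=792, p(22)=1002, p(23)=1255, p(24)=1575, p(25)=1958, p(26)=2436, p(27)=3010, p(28)=3718, p(29)=4565, p(30)=5604, p(31)=6842, p(32)=8349, p(33)=10143, p(34)=12310, p(35)=14883, p(36)=17977, p(37)=21637, p(38)=26015, p(39)=31185, p(40)=37338, p(41)=44583, p(42)=53174, p(43)=63261, p(44)=75175, p(45)=89134, p(46)=105558, p(47)=124754, p(48)=147273, p(49)=173525, p(50)=204226, p(51)=239943, p(52)=281589, p(53)=329931, p(54)=386155, p(55)=451276, p(56)=526823, p(57)=614154, p(58)=715220, p(59)=831820, p(60)=966467, p(61)=1121505, p(62)=1300156, p(63)=1505499, p(64)=1741630, p(65)=2012558, p(66)=2323520, p(67)=2679689, p(68)=3087735, p(69)=3554345, p(70)=4087968, p(71)=4697205, p(72)=5392783, p(73)=6185689, p(74)=7089500, p(75)=8118264, p(76)=9289091, p(77)=10619863, p(78)=12132164, p(79)=13848650, p(80)=15796476, p(81)=18004327, p(82)=20506255, p(83)=23338469, p(84)=26543660, p(85)=30167357, p(86)=34262962, p(87)=38887673, p(88)=44108109, p(89)=49995925, p(90)=56634173, p(91)=64112359, p(92)=72533807, p(93)=82010177, p(94)=92669720, p(95)=104651419, p(96)=118114304, p(97)=133230930, p(98)=150198136, p(99)=169229875, p(100)=190569292, p(101)=214481126, p(102)=241265379, p(103)=271248950, p(104)=304801365, p(105)=342325709, p(106)=384276336, p(107)=431149389, p(108)=483502844, p(109)=541946240, p(110)=607163746, p(111)=679903203, p(112)=761002156, p(113)=851376628, p(114)=952050665, p(115)=1064144451, p(116)=1188908248, p(117)=1327710076, p(118)=1482074143, p(119)=1653668665, p(120)=1844349560, p(121)=2056148051, p(122)=2291320912, p(123)=2552338241, p(124)=2841940500, p(125)=3163127352, p(126)=3519222692, p(127)=3913864295, p(128)=4351078600.
Final step: p(129) = p(128) + p(127) - p(124) - p(122) + p(117) + p(114) - p(107) - p(103) + p(94) + p(89) - p(78) - p(72) + p(59) + p(52) - p(37) - p(29) + p(12) + p(3)
= 4351078600 + 3913864295 - 2841940500 - 2291320912 + 1327710076 + 952050665 - 431149389 - 271248950 + 92669720 + 49995925 - 12132164 - 5392783 + 831820 + 281589 - 21637 - 4565 + 77 + 3
= 4835271870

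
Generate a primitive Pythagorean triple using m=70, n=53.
(2091, 7420, 7709)

Euclid's formula: a = m² - n², b = 2mn, c = m² + n²
m = 70, n = 53
a = 70² - 53² = 4900 - 2809 = 2091
b = 2 × 70 × 53 = 7420
c = 70² + 53² = 4900 + 2809 = 7709
Verification: 2091² + 7420² = 4372281 + 55056400 = 59428681 = 7709² ✓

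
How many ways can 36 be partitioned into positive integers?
17977

p(n) counts ways to write n as a sum of positive integers (order ignored).
Euler's pentagonal recurrence: p(k) = p(k-1) + p(k-2) - p(k-5) - p(k-7) + p(k-12) + p(k-15) - ... (offsets j(3j∓1)/2, signs ++--, p(0)=1, p(<0)=0).
DP table for k = 0..35: p(0)=1, p(1)=1, p(2)=2, p(3)=3, p(4)=5, p(5)=7, p(6)=11, p(7)=15, p(8)=22, p(9)=30, p(10)=42, p(11)=56, p(12)=77, p(13)=101, p(14)=135, p(15)=176, p(16)=231, p(17)=297, p(18)=385, p(19)=490, p(20)=627, p(21)=792, p(22)=1002, p(23)=1255, p(24)=1575, p(25)=1958, p(26)=2436, p(27)=3010, p(28)=3718, p(29)=4565, p(30)=5604, p(31)=6842, p(32)=8349, p(33)=10143, p(34)=12310, p(35)=14883.
Final step: p(36) = p(35) + p(34) - p(31) - p(29) + p(24) + p(21) - p(14) - p(10) + p(1)
= 14883 + 12310 - 6842 - 4565 + 1575 + 792 - 135 - 42 + 1
= 17977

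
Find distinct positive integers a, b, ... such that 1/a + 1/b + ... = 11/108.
1/10 + 1/540

Greedy algorithm:
11/108: ceiling(108/11) = 10, use 1/10
1/540: ceiling(540/1) = 540, use 1/540
Result: 11/108 = 1/10 + 1/540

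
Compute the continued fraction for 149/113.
[1; 3, 7, 5]

Euclidean algorithm steps:
149 = 1 × 113 + 36
113 = 3 × 36 + 5
36 = 7 × 5 + 1
5 = 5 × 1 + 0
Continued fraction: [1; 3, 7, 5]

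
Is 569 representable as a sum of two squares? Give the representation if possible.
13² + 20² (a=13, b=20)

Factorization: 569 = 569
By Fermat: n is sum of two squares iff every prime p ≡ 3 (mod 4) appears to even power.
All primes ≡ 3 (mod 4) appear to even power.
Search a = 0, 1, 2, … for 569 - a² a perfect square: first hit at a = 13: 569 - 169 = 400 = 20².
569 = 13² + 20² = 169 + 400 ✓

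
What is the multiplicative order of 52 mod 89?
8

89 is prime, so ord(52) divides φ(89) = 88.
Divisors of 88: 1, 2, 4, 8, 11, 22, 44, 88.
Repeated squaring: 52^1 ≡ 52, 52^2 ≡ 34, 52^4 ≡ 88, 52^8 ≡ 1, 52^16 ≡ 1, 52^32 ≡ 1, 52^64 ≡ 1 (mod 89).
Test 52^d mod 89 for each divisor d in increasing order:
52^1 ≡ 52
52^2 ≡ 34
52^4 ≡ 88
52^8 ≡ 1  ← first divisor giving 1
The order is 8.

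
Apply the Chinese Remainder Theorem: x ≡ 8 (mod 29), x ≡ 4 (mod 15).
124

Using Chinese Remainder Theorem:
M = 29 × 15 = 435
M1 = 15, M2 = 29
y1 = 15^(-1) mod 29 = 2
y2 = 29^(-1) mod 15 = 14
x = (8×15×2 + 4×29×14) mod 435 = 124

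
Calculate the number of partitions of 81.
18004327

p(n) counts ways to write n as a sum of positive integers (order ignored).
Euler's pentagonal recurrence: p(k) = p(k-1) + p(k-2) - p(k-5) - p(k-7) + p(k-12) + p(k-15) - ... (offsets j(3j∓1)/2, signs ++--, p(0)=1, p(<0)=0).
DP table for k = 0..80: p(0)=1, p(1)=1, p(2)=2, p(3)=3, p(4)=5, p(5)=7, p(6)=11, p(7)=15, p(8)=22, p(9)=30, p(10)=42, p(11)=56, p(12)=77, p(13)=101, p(14)=135, p(15)=176, p(16)=231, p(17)=297, p(18)=385, p(19)=490, p(20)=627, p(21)=792, p(22)=1002, p(23)=1255, p(24)=1575, p(25)=1958, p(26)=2436, p(27)=3010, p(28)=3718, p(29)=4565, p(30)=5604, p(31)=6842, p(32)=8349, p(33)=10143, p(34)=12310, p(35)=14883, p(36)=17977, p(37)=21637, p(38)=26015, p(39)=31185, p(40)=37338, p(41)=44583, p(42)=53174, p(43)=63261, p(44)=75175, p(45)=89134, p(46)=105558, p(47)=124754, p(48)=147273, p(49)=173525, p(50)=204226, p(51)=239943, p(52)=281589, p(53)=329931, p(54)=386155, p(55)=451276, p(56)=526823, p(57)=614154, p(58)=715220, p(59)=831820, p(60)=966467, p(61)=1121505, p(62)=1300156, p(63)=1505499, p(64)=1741630, p(65)=2012558, p(66)=2323520, p(67)=2679689, p(68)=3087735, p(69)=3554345, p(70)=4087968, p(71)=4697205, p(72)=5392783, p(73)=6185689, p(74)=7089500, p(75)=8118264, p(76)=9289091, p(77)=10619863, p(78)=12132164, p(79)=13848650, p(80)=15796476.
Final step: p(81) = p(80) + p(79) - p(76) - p(74) + p(69) + p(66) - p(59) - p(55) + p(46) + p(41) - p(30) - p(24) + p(11) + p(4)
= 15796476 + 13848650 - 9289091 - 7089500 + 3554345 + 2323520 - 831820 - 451276 + 105558 + 44583 - 5604 - 1575 + 56 + 5
= 18004327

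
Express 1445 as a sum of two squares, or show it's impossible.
1² + 38² (a=1, b=38)

Factorization: 1445 = 5 × 17^2
By Fermat: n is sum of two squares iff every prime p ≡ 3 (mod 4) appears to even power.
All primes ≡ 3 (mod 4) appear to even power.
Search a = 0, 1, 2, … for 1445 - a² a perfect square: first hit at a = 1: 1445 - 1 = 1444 = 38².
1445 = 1² + 38² = 1 + 1444 ✓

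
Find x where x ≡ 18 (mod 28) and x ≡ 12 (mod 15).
102

Using Chinese Remainder Theorem:
M = 28 × 15 = 420
M1 = 15, M2 = 28
y1 = 15^(-1) mod 28 = 15
y2 = 28^(-1) mod 15 = 7
x = (18×15×15 + 12×28×7) mod 420 = 102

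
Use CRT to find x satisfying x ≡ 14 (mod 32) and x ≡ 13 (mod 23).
174

Using Chinese Remainder Theorem:
M = 32 × 23 = 736
M1 = 23, M2 = 32
y1 = 23^(-1) mod 32 = 7
y2 = 32^(-1) mod 23 = 18
x = (14×23×7 + 13×32×18) mod 736 = 174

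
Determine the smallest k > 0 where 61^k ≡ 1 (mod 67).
66

67 is prime, so ord(61) divides φ(67) = 66.
Divisors of 66: 1, 2, 3, 6, 11, 22, 33, 66.
Repeated squaring: 61^1 ≡ 61, 61^2 ≡ 36, 61^4 ≡ 23, 61^8 ≡ 60, 61^16 ≡ 49, 61^32 ≡ 56, 61^64 ≡ 54 (mod 67).
Test 61^d mod 67 for each divisor d in increasing order:
61^1 ≡ 61
61^2 ≡ 36
61^3 = 61^2·61^1 ≡ 52
61^6 = 61^4·61^2 ≡ 24
61^11 = 61^8·61^2·61^1 ≡ 38
61^22 = 61^16·61^4·61^2 ≡ 37
61^33 = 61^32·61^1 ≡ 66
61^66 = 61^64·61^2 ≡ 1  ← first divisor giving 1
The order is 66.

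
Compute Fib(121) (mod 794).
653

Matrix identity: Q^n = [[F_(n+1), F_n], [F_n, F_(n-1)]] with Q = [[1,1],[1,0]].
n = 121 = 1111001₂. Square-and-multiply, entries mod 794:
Q^1 = [[1,1],[1,0]]
Q^3 = (Q^1)²·Q = [[3,2],[2,1]]
Q^7 = (Q^3)²·Q = [[21,13],[13,8]]
Q^15 = (Q^7)²·Q = [[193,610],[610,377]]
Q^30 = (Q^15)² = [[439,722],[722,511]]
Q^60 = (Q^30)² = [[199,678],[678,315]]
Q^121 = (Q^60)²·Q = [[579,653],[653,720]]
F_121 mod 794 = Q^121[0][1] = 653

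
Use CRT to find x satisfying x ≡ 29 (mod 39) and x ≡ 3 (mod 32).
419

Using Chinese Remainder Theorem:
M = 39 × 32 = 1248
M1 = 32, M2 = 39
y1 = 32^(-1) mod 39 = 11
y2 = 39^(-1) mod 32 = 23
x = (29×32×11 + 3×39×23) mod 1248 = 419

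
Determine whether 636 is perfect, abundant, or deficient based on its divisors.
abundant

Proper divisors of 636: sum = 1 + 2 + 3 + 4 + 6 + 12 + 53 + 106 + 159 + 212 + 318 = 876
Since 876 > 636, 636 is abundant.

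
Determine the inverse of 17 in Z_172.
81

gcd(17, 172) = 1, so the inverse exists.
Extended Euclidean algorithm on (172, 17):
172 = 10 × 17 + 2  ⟹  2 = (1)·172 + (-10)·17
17 = 8 × 2 + 1  ⟹  1 = (-8)·172 + (81)·17
So (81)·17 ≡ 1 (mod 172), i.e. 17^(-1) ≡ 81 (mod 172).
Check: 17 × 81 = 1377 ≡ 1 (mod 172)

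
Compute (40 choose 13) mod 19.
0

Using Lucas' theorem:
Write n=40 and k=13 in base 19:
n in base 19: [2, 2]
k in base 19: [0, 13]
C(40,13) mod 19 = ∏ C(n_i, k_i) mod 19
Digit binomials (mod 19): C(2,0) = 1; C(2,13) = 0 (k_i > n_i)
Product: 1 × 0 = 0 ≡ 0 (mod 19)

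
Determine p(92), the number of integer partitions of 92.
72533807

p(n) counts ways to write n as a sum of positive integers (order ignored).
Euler's pentagonal recurrence: p(k) = p(k-1) + p(k-2) - p(k-5) - p(k-7) + p(k-12) + p(k-15) - ... (offsets j(3j∓1)/2, signs ++--, p(0)=1, p(<0)=0).
DP table for k = 0..91: p(0)=1, p(1)=1, p(2)=2, p(3)=3, p(4)=5, p(5)=7, p(6)=11, p(7)=15, p(8)=22, p(9)=30, p(10)=42, p(11)=56, p(12)=77, p(13)=101, p(14)=135, p(15)=176, p(16)=231, p(17)=297, p(18)=385, p(19)=490, p(20)=627, p(21)=792, p(22)=1002, p(23)=1255, p(24)=1575, p(25)=1958, p(26)=2436, p(27)=3010, p(28)=3718, p(29)=4565, p(30)=5604, p(31)=6842, p(32)=8349, p(33)=10143, p(34)=12310, p(35)=14883, p(36)=17977, p(37)=21637, p(38)=26015, p(39)=31185, p(40)=37338, p(41)=44583, p(42)=53174, p(43)=63261, p(44)=75175, p(45)=89134, p(46)=105558, p(47)=124754, p(48)=147273, p(49)=173525, p(50)=204226, p(51)=239943, p(52)=281589, p(53)=329931, p(54)=386155, p(55)=451276, p(56)=526823, p(57)=614154, p(58)=715220, p(59)=831820, p(60)=966467, p(61)=1121505, p(62)=1300156, p(63)=1505499, p(64)=1741630, p(65)=2012558, p(66)=2323520, p(67)=2679689, p(68)=3087735, p(69)=3554345, p(70)=4087968, p(71)=4697205, p(72)=5392783, p(73)=6185689, p(74)=7089500, p(75)=8118264, p(76)=9289091, p(77)=10619863, p(78)=12132164, p(79)=13848650, p(80)=15796476, p(81)=18004327, p(82)=20506255, p(83)=23338469, p(84)=26543660, p(85)=30167357, p(86)=34262962, p(87)=38887673, p(88)=44108109, p(89)=49995925, p(90)=56634173, p(91)=64112359.
Final step: p(92) = p(91) + p(90) - p(87) - p(85) + p(80) + p(77) - p(70) - p(66) + p(57) + p(52) - p(41) - p(35) + p(22) + p(15) - p(0)
= 64112359 + 56634173 - 38887673 - 30167357 + 15796476 + 10619863 - 4087968 - 2323520 + 614154 + 281589 - 44583 - 14883 + 1002 + 176 - 1
= 72533807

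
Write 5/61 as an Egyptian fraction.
1/13 + 1/199 + 1/52603 + 1/4150560811 + 1/34454310087467394631

Greedy algorithm:
5/61: ceiling(61/5) = 13, use 1/13
4/793: ceiling(793/4) = 199, use 1/199
3/157807: ceiling(157807/3) = 52603, use 1/52603
2/8301121621: ceiling(8301121621/2) = 4150560811, use 1/4150560811
1/34454310087467394631: ceiling(34454310087467394631/1) = 34454310087467394631, use 1/34454310087467394631
Result: 5/61 = 1/13 + 1/199 + 1/52603 + 1/4150560811 + 1/34454310087467394631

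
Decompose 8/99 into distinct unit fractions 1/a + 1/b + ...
1/13 + 1/258 + 1/110682

Greedy algorithm:
8/99: ceiling(99/8) = 13, use 1/13
5/1287: ceiling(1287/5) = 258, use 1/258
1/110682: ceiling(110682/1) = 110682, use 1/110682
Result: 8/99 = 1/13 + 1/258 + 1/110682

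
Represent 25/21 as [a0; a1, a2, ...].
[1; 5, 4]

Euclidean algorithm steps:
25 = 1 × 21 + 4
21 = 5 × 4 + 1
4 = 4 × 1 + 0
Continued fraction: [1; 5, 4]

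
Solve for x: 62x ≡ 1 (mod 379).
324

gcd(62, 379) = 1, so the inverse exists.
Extended Euclidean algorithm on (379, 62):
379 = 6 × 62 + 7  ⟹  7 = (1)·379 + (-6)·62
62 = 8 × 7 + 6  ⟹  6 = (-8)·379 + (49)·62
7 = 1 × 6 + 1  ⟹  1 = (9)·379 + (-55)·62
So (-55)·62 ≡ 1 (mod 379), i.e. 62^(-1) ≡ -55 ≡ 324 (mod 379).
Check: 62 × 324 = 20088 ≡ 1 (mod 379)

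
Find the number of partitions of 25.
1958

p(n) counts ways to write n as a sum of positive integers (order ignored).
Euler's pentagonal recurrence: p(k) = p(k-1) + p(k-2) - p(k-5) - p(k-7) + p(k-12) + p(k-15) - ... (offsets j(3j∓1)/2, signs ++--, p(0)=1, p(<0)=0).
DP table for k = 0..24: p(0)=1, p(1)=1, p(2)=2, p(3)=3, p(4)=5, p(5)=7, p(6)=11, p(7)=15, p(8)=22, p(9)=30, p(10)=42, p(11)=56, p(12)=77, p(13)=101, p(14)=135, p(15)=176, p(16)=231, p(17)=297, p(18)=385, p(19)=490, p(20)=627, p(21)=792, p(22)=1002, p(23)=1255, p(24)=1575.
Final step: p(25) = p(24) + p(23) - p(20) - p(18) + p(13) + p(10) - p(3)
= 1575 + 1255 - 627 - 385 + 101 + 42 - 3
= 1958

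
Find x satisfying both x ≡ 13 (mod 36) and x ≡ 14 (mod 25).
589

Using Chinese Remainder Theorem:
M = 36 × 25 = 900
M1 = 25, M2 = 36
y1 = 25^(-1) mod 36 = 13
y2 = 36^(-1) mod 25 = 16
x = (13×25×13 + 14×36×16) mod 900 = 589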